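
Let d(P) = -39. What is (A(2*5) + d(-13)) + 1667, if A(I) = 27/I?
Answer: 16307/10 ≈ 1630.7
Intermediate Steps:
(A(2*5) + d(-13)) + 1667 = (27/((2*5)) - 39) + 1667 = (27/10 - 39) + 1667 = -363/10 + 1667 = 16307/10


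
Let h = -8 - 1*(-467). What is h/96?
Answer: 153/32 ≈ 4.7813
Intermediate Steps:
h = 459 (h = -8 + 467 = 459)
h/96 = 459/96 = 459*(1/96) = 153/32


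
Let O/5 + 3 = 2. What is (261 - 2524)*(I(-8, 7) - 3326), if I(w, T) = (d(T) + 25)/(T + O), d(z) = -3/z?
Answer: 52492548/7 ≈ 7.4989e+6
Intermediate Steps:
O = -5 (O = -15 + 5*2 = -15 + 10 = -5)
I(w, T) = (25 - 3/T)/(-5 + T) (I(w, T) = (-3/T + 25)/(T - 5) = (25 - 3/T)/(-5 + T))
(261 - 2524)*(I(-8, 7) - 3326) = (261 - 2524)*((-3 + 25*7)/(7*(-5 + 7)) - 3326) = -2263*((⅐)*(-3 + 175)/2 - 3326) = -2263*((⅐)*(½)*172 - 3326) = -2263*(86/7 - 3326) = -2263*(-23196/7) = 52492548/7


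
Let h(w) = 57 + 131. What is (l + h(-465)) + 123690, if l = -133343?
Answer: -9465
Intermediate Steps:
h(w) = 188
(l + h(-465)) + 123690 = (-133343 + 188) + 123690 = -133155 + 123690 = -9465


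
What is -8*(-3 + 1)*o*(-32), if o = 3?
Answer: -1536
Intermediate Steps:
-8*(-3 + 1)*o*(-32) = -8*(-3 + 1)*3*(-32) = -(-16)*3*(-32) = -8*(-6)*(-32) = 48*(-32) = -1536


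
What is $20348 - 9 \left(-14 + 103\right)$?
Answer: $19547$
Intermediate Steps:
$20348 - 9 \left(-14 + 103\right) = 20348 - 801 = 19547$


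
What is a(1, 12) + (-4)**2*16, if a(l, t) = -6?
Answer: 250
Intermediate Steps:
a(1, 12) + (-4)**2*16 = -6 + (-4)**2*16 = -6 + 16*16 = -6 + 256 = 250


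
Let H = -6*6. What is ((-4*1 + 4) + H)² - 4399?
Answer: -3103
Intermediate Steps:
H = -36 (H = -1*36 = -36)
((-4*1 + 4) + H)² - 4399 = ((-4*1 + 4) - 36)² - 4399 = ((-4 + 4) - 36)² - 4399 = (0 - 36)² - 4399 = (-36)² - 4399 = 1296 - 4399 = -3103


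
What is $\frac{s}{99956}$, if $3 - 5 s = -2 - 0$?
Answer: $\frac{1}{99956} \approx 1.0004 \cdot 10^{-5}$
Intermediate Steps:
$s = 1$ ($s = \frac{3}{5} - \frac{-2 - 0}{5} = \frac{3}{5} - \frac{-2 + 0}{5} = \frac{3}{5} - - \frac{2}{5} = \frac{3}{5} + \frac{2}{5} = 1$)
$\frac{s}{99956} = 1 \cdot \frac{1}{99956} = \frac{1}{99956}$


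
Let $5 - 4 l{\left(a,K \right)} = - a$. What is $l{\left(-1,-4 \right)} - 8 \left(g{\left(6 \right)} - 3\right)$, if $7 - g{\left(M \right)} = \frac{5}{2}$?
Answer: $-11$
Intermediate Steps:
$l{\left(a,K \right)} = \frac{5}{4} + \frac{a}{4}$ ($l{\left(a,K \right)} = \frac{5}{4} - \frac{\left(-1\right) a}{4} = \frac{5}{4} + \frac{a}{4}$)
$g{\left(M \right)} = \frac{9}{2}$ ($g{\left(M \right)} = 7 - \frac{5}{2} = \frac{9}{2}$)
$l{\left(-1,-4 \right)} - 8 \left(g{\left(6 \right)} - 3\right) = \left(\frac{5}{4} + \frac{1}{4} \left(-1\right)\right) - 8 \left(\frac{9}{2} - 3\right) = \left(\frac{5}{4} - \frac{1}{4}\right) - 8 \left(\frac{9}{2} - 3\right) = 1 - 12 = -11$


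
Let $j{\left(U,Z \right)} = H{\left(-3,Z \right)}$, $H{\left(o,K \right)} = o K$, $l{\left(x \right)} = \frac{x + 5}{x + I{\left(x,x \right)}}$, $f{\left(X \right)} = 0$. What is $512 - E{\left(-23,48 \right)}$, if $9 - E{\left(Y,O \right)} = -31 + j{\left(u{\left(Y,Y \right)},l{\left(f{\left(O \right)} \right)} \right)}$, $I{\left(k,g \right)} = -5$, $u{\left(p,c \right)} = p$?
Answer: $475$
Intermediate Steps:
$l{\left(x \right)} = \frac{5 + x}{-5 + x}$ ($l{\left(x \right)} = \frac{x + 5}{x - 5} = \frac{5 + x}{-5 + x}$)
$H{\left(o,K \right)} = K o$
$j{\left(U,Z \right)} = - 3 Z$ ($j{\left(U,Z \right)} = Z \left(-3\right) = - 3 Z$)
$E{\left(Y,O \right)} = 37$ ($E{\left(Y,O \right)} = 9 - \left(-31 - 3 \frac{5 + 0}{-5 + 0}\right) = 9 - \left(-31 - 3 \frac{1}{-5} \cdot 5\right) = 9 - \left(-31 - 3 \left(\left(- \frac{1}{5}\right) 5\right)\right) = 9 - \left(-31 - -3\right) = 9 - \left(-31 + 3\right) = 9 - -28 = 9 + 28 = 37$)
$512 - E{\left(-23,48 \right)} = 512 - 37 = 475$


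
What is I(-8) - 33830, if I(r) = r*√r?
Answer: -33830 - 16*I*√2 ≈ -33830.0 - 22.627*I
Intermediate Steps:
I(r) = r^(3/2)
I(-8) - 33830 = (-8)^(3/2) - 33830 = -16*I*√2 - 33830 = -33830 - 16*I*√2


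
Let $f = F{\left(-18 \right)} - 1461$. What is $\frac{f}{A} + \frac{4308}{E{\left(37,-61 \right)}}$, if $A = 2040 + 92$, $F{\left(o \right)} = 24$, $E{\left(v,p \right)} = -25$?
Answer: $- \frac{9220581}{53300} \approx -172.99$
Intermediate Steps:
$A = 2132$
$f = -1437$ ($f = 24 - 1461 = -1437$)
$\frac{f}{A} + \frac{4308}{E{\left(37,-61 \right)}} = - \frac{1437}{2132} + \frac{4308}{-25} = \left(-1437\right) \frac{1}{2132} + 4308 \left(- \frac{1}{25}\right) = - \frac{1437}{2132} - \frac{4308}{25} = - \frac{9220581}{53300}$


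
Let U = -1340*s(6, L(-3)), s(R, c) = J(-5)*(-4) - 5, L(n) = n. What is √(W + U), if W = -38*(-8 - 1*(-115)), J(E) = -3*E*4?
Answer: 3*√36026 ≈ 569.42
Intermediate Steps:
J(E) = -12*E
s(R, c) = -245 (s(R, c) = -12*(-5)*(-4) - 5 = 60*(-4) - 5 = -240 - 5 = -245)
U = 328300 (U = -1340*(-245) = 328300)
W = -4066 (W = -38*(-8 + 115) = -38*107 = -4066)
√(W + U) = √(-4066 + 328300) = √324234 = 3*√36026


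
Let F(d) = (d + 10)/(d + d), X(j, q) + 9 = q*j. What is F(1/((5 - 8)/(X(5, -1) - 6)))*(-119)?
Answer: -595/4 ≈ -148.75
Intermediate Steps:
X(j, q) = -9 + j*q (X(j, q) = -9 + q*j = -9 + j*q)
F(d) = (10 + d)/(2*d) (F(d) = (10 + d)/((2*d)) = (10 + d)*(1/(2*d)) = (10 + d)/(2*d))
F(1/((5 - 8)/(X(5, -1) - 6)))*(-119) = ((10 + 1/((5 - 8)/((-9 + 5*(-1)) - 6)))/(2*(1/((5 - 8)/((-9 + 5*(-1)) - 6)))))*(-119) = ((10 + 1/(-3/((-9 - 5) - 6)))/(2*(1/(-3/((-9 - 5) - 6)))))*(-119) = ((10 + 1/(-3/(-14 - 6)))/(2*(1/(-3/(-14 - 6)))))*(-119) = ((10 + 1/(-3/(-20)))/(2*(1/(-3/(-20)))))*(-119) = ((10 + 1/(-3*(-1/20)))/(2*(1/(-3*(-1/20)))))*(-119) = ((10 + 1/(3/20))/(2*(1/(3/20))))*(-119) = ((10 + 20/3)/(2*(20/3)))*(-119) = ((½)*(3/20)*(50/3))*(-119) = (5/4)*(-119) = -595/4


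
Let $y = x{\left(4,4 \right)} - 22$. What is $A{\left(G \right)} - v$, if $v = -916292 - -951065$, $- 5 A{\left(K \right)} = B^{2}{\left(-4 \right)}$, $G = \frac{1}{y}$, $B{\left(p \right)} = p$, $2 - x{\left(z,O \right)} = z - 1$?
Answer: $- \frac{173881}{5} \approx -34776.0$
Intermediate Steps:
$x{\left(z,O \right)} = 3 - z$ ($x{\left(z,O \right)} = 2 - \left(z - 1\right) = 2 - \left(-1 + z\right) = 3 - z$)
$y = -23$ ($y = \left(3 - 4\right) - 22 = -1 - 22 = -23$)
$G = - \frac{1}{23}$ ($G = \frac{1}{-23} = - \frac{1}{23} \approx -0.043478$)
$A{\left(K \right)} = - \frac{16}{5}$ ($A{\left(K \right)} = - \frac{\left(-4\right)^{2}}{5} = \left(- \frac{1}{5}\right) 16 = - \frac{16}{5}$)
$v = 34773$ ($v = -916292 + 951065 = 34773$)
$A{\left(G \right)} - v = - \frac{16}{5} - 34773 = - \frac{173881}{5}$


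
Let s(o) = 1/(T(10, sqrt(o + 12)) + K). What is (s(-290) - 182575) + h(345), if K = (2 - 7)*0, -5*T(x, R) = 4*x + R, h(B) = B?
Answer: 5*(-36446*sqrt(278) + 1457841*I)/(sqrt(278) - 40*I) ≈ -1.8223e+5 + 0.044403*I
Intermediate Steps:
T(x, R) = -4*x/5 - R/5 (T(x, R) = -(4*x + R)/5 = -(R + 4*x)/5 = -4*x/5 - R/5)
K = 0 (K = -5*0 = 0)
s(o) = 1/(-8 - sqrt(12 + o)/5) (s(o) = 1/((-4/5*10 - sqrt(o + 12)/5) + 0) = 1/((-8 - sqrt(12 + o)/5) + 0) = 1/(-8 - sqrt(12 + o)/5))
(s(-290) - 182575) + h(345) = (-5/(40 + sqrt(12 - 290)) - 182575) + 345 = (-5/(40 + sqrt(-278)) - 182575) + 345 = (-5/(40 + I*sqrt(278)) - 182575) + 345 = (-182575 - 5/(40 + I*sqrt(278))) + 345 = -182230 - 5/(40 + I*sqrt(278))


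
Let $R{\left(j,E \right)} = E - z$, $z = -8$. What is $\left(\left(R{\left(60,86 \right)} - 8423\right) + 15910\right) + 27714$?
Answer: $35295$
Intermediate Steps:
$R{\left(j,E \right)} = 8 + E$ ($R{\left(j,E \right)} = E - -8 = E + 8 = 8 + E$)
$\left(\left(R{\left(60,86 \right)} - 8423\right) + 15910\right) + 27714 = \left(\left(\left(8 + 86\right) - 8423\right) + 15910\right) + 27714 = \left(\left(94 - 8423\right) + 15910\right) + 27714 = \left(-8329 + 15910\right) + 27714 = 7581 + 27714 = 35295$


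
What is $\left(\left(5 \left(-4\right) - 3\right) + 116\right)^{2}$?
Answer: $8649$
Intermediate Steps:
$\left(\left(5 \left(-4\right) - 3\right) + 116\right)^{2} = \left(\left(-20 - 3\right) + 116\right)^{2} = \left(-23 + 116\right)^{2} = 93^{2} = 8649$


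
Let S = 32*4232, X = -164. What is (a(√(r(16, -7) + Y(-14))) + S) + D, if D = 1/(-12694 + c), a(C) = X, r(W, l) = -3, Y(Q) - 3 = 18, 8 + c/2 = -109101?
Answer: 31233157119/230912 ≈ 1.3526e+5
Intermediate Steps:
c = -218218 (c = -16 + 2*(-109101) = -16 - 218202 = -218218)
Y(Q) = 21 (Y(Q) = 3 + 18 = 21)
a(C) = -164
S = 135424
D = -1/230912 (D = 1/(-12694 - 218218) = 1/(-230912) = -1/230912 ≈ -4.3307e-6)
(a(√(r(16, -7) + Y(-14))) + S) + D = (-164 + 135424) - 1/230912 = 135260 - 1/230912 = 31233157119/230912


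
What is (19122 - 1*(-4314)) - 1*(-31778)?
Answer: 55214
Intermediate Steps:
(19122 - 1*(-4314)) - 1*(-31778) = (19122 + 4314) + 31778 = 23436 + 31778 = 55214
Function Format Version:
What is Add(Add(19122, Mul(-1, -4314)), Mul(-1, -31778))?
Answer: 55214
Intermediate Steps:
Add(Add(19122, Mul(-1, -4314)), Mul(-1, -31778)) = Add(Add(19122, 4314), 31778) = Add(23436, 31778) = 55214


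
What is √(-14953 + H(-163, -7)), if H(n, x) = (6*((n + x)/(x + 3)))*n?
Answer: I*√56518 ≈ 237.74*I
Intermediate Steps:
H(n, x) = 6*n*(n + x)/(3 + x) (H(n, x) = (6*((n + x)/(3 + x)))*n = (6*(n + x)/(3 + x))*n = 6*n*(n + x)/(3 + x))
√(-14953 + H(-163, -7)) = √(-14953 + 6*(-163)*(-163 - 7)/(3 - 7)) = √(-14953 + 6*(-163)*(-170)/(-4)) = √(-14953 + 6*(-163)*(-¼)*(-170)) = √(-14953 - 41565) = √(-56518) = I*√56518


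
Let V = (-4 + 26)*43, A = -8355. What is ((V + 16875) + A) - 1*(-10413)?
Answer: 19879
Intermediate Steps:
V = 946 (V = 22*43 = 946)
((V + 16875) + A) - 1*(-10413) = ((946 + 16875) - 8355) - 1*(-10413) = (17821 - 8355) + 10413 = 9466 + 10413 = 19879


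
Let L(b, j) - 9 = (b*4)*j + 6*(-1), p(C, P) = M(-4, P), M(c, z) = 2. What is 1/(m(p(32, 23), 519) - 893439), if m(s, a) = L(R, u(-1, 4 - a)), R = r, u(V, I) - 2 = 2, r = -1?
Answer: -1/893452 ≈ -1.1193e-6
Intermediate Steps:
u(V, I) = 4 (u(V, I) = 2 + 2 = 4)
R = -1
p(C, P) = 2
L(b, j) = 3 + 4*b*j (L(b, j) = 9 + ((b*4)*j + 6*(-1)) = 9 + ((4*b)*j - 6) = 9 + (4*b*j - 6) = 9 + (-6 + 4*b*j) = 3 + 4*b*j)
m(s, a) = -13 (m(s, a) = 3 + 4*(-1)*4 = 3 - 16 = -13)
1/(m(p(32, 23), 519) - 893439) = 1/(-13 - 893439) = 1/(-893452) = -1/893452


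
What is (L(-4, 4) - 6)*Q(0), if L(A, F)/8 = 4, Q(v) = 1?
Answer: 26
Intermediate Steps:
L(A, F) = 32 (L(A, F) = 8*4 = 32)
(L(-4, 4) - 6)*Q(0) = (32 - 6)*1 = 26*1 = 26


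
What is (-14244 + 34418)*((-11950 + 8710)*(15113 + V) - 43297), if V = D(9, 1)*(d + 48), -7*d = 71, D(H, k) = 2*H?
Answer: -1033256712158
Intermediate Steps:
d = -71/7 (d = -⅐*71 = -71/7 ≈ -10.143)
V = 4770/7 (V = (2*9)*(-71/7 + 48) = 18*(265/7) = 4770/7 ≈ 681.43)
(-14244 + 34418)*((-11950 + 8710)*(15113 + V) - 43297) = (-14244 + 34418)*((-11950 + 8710)*(15113 + 4770/7) - 43297) = 20174*(-3240*110561/7 - 43297) = 20174*(-358217640/7 - 43297) = 20174*(-358520719/7) = -1033256712158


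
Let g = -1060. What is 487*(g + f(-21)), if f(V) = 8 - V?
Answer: -502097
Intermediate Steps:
487*(g + f(-21)) = 487*(-1060 + (8 - 1*(-21))) = 487*(-1060 + (8 + 21)) = 487*(-1060 + 29) = 487*(-1031) = -502097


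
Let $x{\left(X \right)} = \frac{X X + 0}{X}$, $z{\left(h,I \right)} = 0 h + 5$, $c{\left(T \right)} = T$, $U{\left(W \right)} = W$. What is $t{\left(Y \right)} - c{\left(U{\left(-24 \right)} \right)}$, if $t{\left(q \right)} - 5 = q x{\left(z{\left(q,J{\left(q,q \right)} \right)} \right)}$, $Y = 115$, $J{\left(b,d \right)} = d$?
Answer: $604$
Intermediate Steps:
$z{\left(h,I \right)} = 5$ ($z{\left(h,I \right)} = 0 + 5 = 5$)
$x{\left(X \right)} = X$ ($x{\left(X \right)} = \frac{X^{2} + 0}{X} = \frac{X^{2}}{X} = X$)
$t{\left(q \right)} = 5 + 5 q$ ($t{\left(q \right)} = 5 + q 5 = 5 + 5 q$)
$t{\left(Y \right)} - c{\left(U{\left(-24 \right)} \right)} = \left(5 + 5 \cdot 115\right) - -24 = \left(5 + 575\right) + 24 = 580 + 24 = 604$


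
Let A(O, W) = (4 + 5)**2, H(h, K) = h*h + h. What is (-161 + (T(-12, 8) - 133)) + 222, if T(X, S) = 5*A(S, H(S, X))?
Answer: 333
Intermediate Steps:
H(h, K) = h + h**2 (H(h, K) = h**2 + h = h + h**2)
A(O, W) = 81 (A(O, W) = 9**2 = 81)
T(X, S) = 405 (T(X, S) = 5*81 = 405)
(-161 + (T(-12, 8) - 133)) + 222 = (-161 + (405 - 133)) + 222 = (-161 + 272) + 222 = 111 + 222 = 333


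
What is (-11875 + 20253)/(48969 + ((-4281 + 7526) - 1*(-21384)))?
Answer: 4189/36799 ≈ 0.11383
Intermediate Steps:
(-11875 + 20253)/(48969 + ((-4281 + 7526) - 1*(-21384))) = 8378/(48969 + (3245 + 21384)) = 8378/(48969 + 24629) = 8378/73598 = 8378*(1/73598) = 4189/36799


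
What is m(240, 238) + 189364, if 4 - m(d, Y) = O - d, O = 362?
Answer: 189246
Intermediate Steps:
m(d, Y) = -358 + d (m(d, Y) = 4 - (362 - d) = 4 + (-362 + d) = -358 + d)
m(240, 238) + 189364 = (-358 + 240) + 189364 = -118 + 189364 = 189246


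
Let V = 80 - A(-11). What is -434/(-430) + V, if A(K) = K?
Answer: 19782/215 ≈ 92.009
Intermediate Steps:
V = 91 (V = 80 - 1*(-11) = 80 + 11 = 91)
-434/(-430) + V = -434/(-430) + 91 = -434*(-1/430) + 91 = 217/215 + 91 = 19782/215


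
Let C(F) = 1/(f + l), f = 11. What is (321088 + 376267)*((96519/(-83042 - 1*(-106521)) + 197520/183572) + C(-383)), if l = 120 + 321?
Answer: 1762410068150391205/487039829644 ≈ 3.6186e+6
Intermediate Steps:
l = 441
C(F) = 1/452 (C(F) = 1/(11 + 441) = 1/452)
(321088 + 376267)*((96519/(-83042 - 1*(-106521)) + 197520/183572) + C(-383)) = (321088 + 376267)*((96519/(-83042 - 1*(-106521)) + 197520/183572) + 1/452) = 697355*((96519/(-83042 + 106521) + 197520*(1/183572)) + 1/452) = 697355*((96519/23479 + 49380/45893) + 1/452) = 697355*(5588939487/1077521747 + 1/452) = 697355*(2527278169871/487039829644) = 1762410068150391205/487039829644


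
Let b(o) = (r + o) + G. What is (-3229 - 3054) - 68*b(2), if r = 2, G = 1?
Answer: -6623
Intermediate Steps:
b(o) = 3 + o (b(o) = (2 + o) + 1 = 3 + o)
(-3229 - 3054) - 68*b(2) = (-3229 - 3054) - 68*(3 + 2) = -6283 - 68*5 = -6283 - 340 = -6623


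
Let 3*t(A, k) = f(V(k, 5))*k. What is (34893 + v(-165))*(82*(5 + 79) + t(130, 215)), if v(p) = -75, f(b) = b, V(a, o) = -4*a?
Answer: -1906123016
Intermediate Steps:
t(A, k) = -4*k**2/3 (t(A, k) = ((-4*k)*k)/3 = (-4*k**2)/3 = -4*k**2/3)
(34893 + v(-165))*(82*(5 + 79) + t(130, 215)) = (34893 - 75)*(82*(5 + 79) - 4/3*215**2) = 34818*(82*84 - 4/3*46225) = 34818*(6888 - 184900/3) = 34818*(-164236/3) = -1906123016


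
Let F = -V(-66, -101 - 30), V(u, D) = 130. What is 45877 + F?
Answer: 45747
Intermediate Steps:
F = -130 (F = -1*130 = -130)
45877 + F = 45877 - 130 = 45747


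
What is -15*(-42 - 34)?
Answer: 1140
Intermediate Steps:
-15*(-42 - 34) = -15*(-76) = 1140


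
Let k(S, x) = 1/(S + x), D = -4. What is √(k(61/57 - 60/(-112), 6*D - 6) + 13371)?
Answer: 3*√3051002326943/45317 ≈ 115.63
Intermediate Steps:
√(k(61/57 - 60/(-112), 6*D - 6) + 13371) = √(1/((61/57 - 60/(-112)) + (6*(-4) - 6)) + 13371) = √(1/((61*(1/57) - 60*(-1/112)) + (-24 - 6)) + 13371) = √(1/((61/57 + 15/28) - 30) + 13371) = √(1/(2563/1596 - 30) + 13371) = √(1/(-45317/1596) + 13371) = √(-1596/45317 + 13371) = √(605932011/45317) = 3*√3051002326943/45317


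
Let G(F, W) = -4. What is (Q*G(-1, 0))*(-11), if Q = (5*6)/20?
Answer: 66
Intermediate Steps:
Q = 3/2 (Q = 30*(1/20) = 3/2 ≈ 1.5000)
(Q*G(-1, 0))*(-11) = ((3/2)*(-4))*(-11) = -6*(-11) = 66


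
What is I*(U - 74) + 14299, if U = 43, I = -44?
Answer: 15663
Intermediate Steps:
I*(U - 74) + 14299 = -44*(43 - 74) + 14299 = -44*(-31) + 14299 = 1364 + 14299 = 15663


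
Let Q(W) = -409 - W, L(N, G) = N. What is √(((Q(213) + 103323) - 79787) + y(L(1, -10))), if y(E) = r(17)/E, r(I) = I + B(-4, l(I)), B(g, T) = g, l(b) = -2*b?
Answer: √22927 ≈ 151.42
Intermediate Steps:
r(I) = -4 + I (r(I) = I - 4 = -4 + I)
y(E) = 13/E (y(E) = (-4 + 17)/E = 13/E)
√(((Q(213) + 103323) - 79787) + y(L(1, -10))) = √((((-409 - 1*213) + 103323) - 79787) + 13/1) = √((((-409 - 213) + 103323) - 79787) + 13*1) = √(((-622 + 103323) - 79787) + 13) = √((102701 - 79787) + 13) = √(22914 + 13) = √22927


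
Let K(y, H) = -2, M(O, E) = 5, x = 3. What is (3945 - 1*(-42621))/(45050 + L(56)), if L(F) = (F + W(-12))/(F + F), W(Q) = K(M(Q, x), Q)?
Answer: 2607696/2522827 ≈ 1.0336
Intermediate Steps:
W(Q) = -2
L(F) = (-2 + F)/(2*F) (L(F) = (F - 2)/(F + F) = (-2 + F)/((2*F)) = (-2 + F)*(1/(2*F)) = (-2 + F)/(2*F))
(3945 - 1*(-42621))/(45050 + L(56)) = (3945 - 1*(-42621))/(45050 + (½)*(-2 + 56)/56) = (3945 + 42621)/(45050 + (½)*(1/56)*54) = 46566/(45050 + 27/56) = 46566/(2522827/56) = 46566*(56/2522827) = 2607696/2522827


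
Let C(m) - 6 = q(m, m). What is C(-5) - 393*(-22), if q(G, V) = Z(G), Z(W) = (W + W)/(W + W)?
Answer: 8653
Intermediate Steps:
Z(W) = 1 (Z(W) = (2*W)/((2*W)) = (2*W)*(1/(2*W)) = 1)
q(G, V) = 1
C(m) = 7 (C(m) = 6 + 1 = 7)
C(-5) - 393*(-22) = 7 - 393*(-22) = 7 + 8646 = 8653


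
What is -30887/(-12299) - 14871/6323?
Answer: 12400072/77766577 ≈ 0.15945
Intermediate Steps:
-30887/(-12299) - 14871/6323 = -30887*(-1/12299) - 14871*1/6323 = 30887/12299 - 14871/6323 = 12400072/77766577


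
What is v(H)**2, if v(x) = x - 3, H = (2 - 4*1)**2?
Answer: 1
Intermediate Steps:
H = 4 (H = (2 - 4)**2 = (-2)**2 = 4)
v(x) = -3 + x
v(H)**2 = (-3 + 4)**2 = 1**2 = 1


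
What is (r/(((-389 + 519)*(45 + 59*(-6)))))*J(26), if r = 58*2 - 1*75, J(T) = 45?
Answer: -123/2678 ≈ -0.045930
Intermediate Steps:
r = 41 (r = 116 - 75 = 41)
(r/(((-389 + 519)*(45 + 59*(-6)))))*J(26) = (41/(((-389 + 519)*(45 + 59*(-6)))))*45 = (41/((130*(45 - 354))))*45 = (41/((130*(-309))))*45 = (41/(-40170))*45 = (41*(-1/40170))*45 = -41/40170*45 = -123/2678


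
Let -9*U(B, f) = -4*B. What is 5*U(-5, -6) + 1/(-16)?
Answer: -1609/144 ≈ -11.174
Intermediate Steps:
U(B, f) = 4*B/9 (U(B, f) = -(-4)*B/9 = 4*B/9)
5*U(-5, -6) + 1/(-16) = 5*((4/9)*(-5)) + 1/(-16) = 5*(-20/9) - 1/16 = -100/9 - 1/16 = -1609/144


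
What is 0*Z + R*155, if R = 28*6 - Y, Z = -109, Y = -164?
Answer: 51460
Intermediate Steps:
R = 332 (R = 28*6 - 1*(-164) = 168 + 164 = 332)
0*Z + R*155 = 0*(-109) + 332*155 = 0 + 51460 = 51460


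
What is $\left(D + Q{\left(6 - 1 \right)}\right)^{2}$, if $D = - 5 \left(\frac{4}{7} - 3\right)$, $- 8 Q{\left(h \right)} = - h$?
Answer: $\frac{511225}{3136} \approx 163.02$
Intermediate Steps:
$Q{\left(h \right)} = \frac{h}{8}$ ($Q{\left(h \right)} = - \frac{\left(-1\right) h}{8} = \frac{h}{8}$)
$D = \frac{85}{7}$ ($D = - 5 \left(4 \cdot \frac{1}{7} - 3\right) = - 5 \left(\frac{4}{7} - 3\right) = \left(-5\right) \left(- \frac{17}{7}\right) = \frac{85}{7} \approx 12.143$)
$\left(D + Q{\left(6 - 1 \right)}\right)^{2} = \left(\frac{85}{7} + \frac{6 - 1}{8}\right)^{2} = \left(\frac{85}{7} + \frac{1}{8} \cdot 5\right)^{2} = \left(\frac{85}{7} + \frac{5}{8}\right)^{2} = \left(\frac{715}{56}\right)^{2} = \frac{511225}{3136}$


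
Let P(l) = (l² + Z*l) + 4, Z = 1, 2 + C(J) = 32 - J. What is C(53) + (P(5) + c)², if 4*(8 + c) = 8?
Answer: 761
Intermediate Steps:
c = -6 (c = -8 + (¼)*8 = -8 + 2 = -6)
C(J) = 30 - J (C(J) = -2 + (32 - J) = 30 - J)
P(l) = 4 + l + l² (P(l) = (l² + 1*l) + 4 = (l² + l) + 4 = (l + l²) + 4 = 4 + l + l²)
C(53) + (P(5) + c)² = (30 - 1*53) + ((4 + 5 + 5²) - 6)² = (30 - 53) + ((4 + 5 + 25) - 6)² = -23 + (34 - 6)² = -23 + 28² = -23 + 784 = 761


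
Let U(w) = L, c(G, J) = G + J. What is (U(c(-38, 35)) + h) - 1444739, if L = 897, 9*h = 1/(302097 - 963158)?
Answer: -8590208727259/5949549 ≈ -1.4438e+6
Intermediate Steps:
h = -1/5949549 (h = 1/(9*(302097 - 963158)) = (1/9)/(-661061) = (1/9)*(-1/661061) = -1/5949549 ≈ -1.6808e-7)
U(w) = 897
(U(c(-38, 35)) + h) - 1444739 = (897 - 1/5949549) - 1444739 = 5336745452/5949549 - 1444739 = -8590208727259/5949549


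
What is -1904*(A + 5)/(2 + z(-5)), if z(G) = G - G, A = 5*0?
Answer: -4760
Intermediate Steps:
A = 0
z(G) = 0
-1904*(A + 5)/(2 + z(-5)) = -1904*(0 + 5)/(2 + 0) = -9520/2 = -1904*5/2 = -4760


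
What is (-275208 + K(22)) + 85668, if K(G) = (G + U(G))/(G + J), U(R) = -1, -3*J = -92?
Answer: -29947257/158 ≈ -1.8954e+5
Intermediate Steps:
J = 92/3 (J = -⅓*(-92) = 92/3 ≈ 30.667)
K(G) = (-1 + G)/(92/3 + G) (K(G) = (G - 1)/(G + 92/3) = (-1 + G)/(92/3 + G))
(-275208 + K(22)) + 85668 = (-275208 + 3*(-1 + 22)/(92 + 3*22)) + 85668 = (-275208 + 3*21/(92 + 66)) + 85668 = (-275208 + 3*21/158) + 85668 = (-275208 + 3*(1/158)*21) + 85668 = (-275208 + 63/158) + 85668 = -43482801/158 + 85668 = -29947257/158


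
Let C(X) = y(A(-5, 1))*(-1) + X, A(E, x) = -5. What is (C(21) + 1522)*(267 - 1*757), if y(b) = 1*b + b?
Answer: -760970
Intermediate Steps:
y(b) = 2*b (y(b) = b + b = 2*b)
C(X) = 10 + X (C(X) = (2*(-5))*(-1) + X = -10*(-1) + X = 10 + X)
(C(21) + 1522)*(267 - 1*757) = ((10 + 21) + 1522)*(267 - 1*757) = (31 + 1522)*(267 - 757) = 1553*(-490) = -760970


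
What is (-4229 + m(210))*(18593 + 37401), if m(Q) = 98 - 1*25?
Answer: -232711064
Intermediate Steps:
m(Q) = 73 (m(Q) = 98 - 25 = 73)
(-4229 + m(210))*(18593 + 37401) = (-4229 + 73)*(18593 + 37401) = -4156*55994 = -232711064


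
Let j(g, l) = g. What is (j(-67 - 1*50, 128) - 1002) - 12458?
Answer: -13577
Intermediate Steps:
(j(-67 - 1*50, 128) - 1002) - 12458 = ((-67 - 1*50) - 1002) - 12458 = ((-67 - 50) - 1002) - 12458 = (-117 - 1002) - 12458 = -1119 - 12458 = -13577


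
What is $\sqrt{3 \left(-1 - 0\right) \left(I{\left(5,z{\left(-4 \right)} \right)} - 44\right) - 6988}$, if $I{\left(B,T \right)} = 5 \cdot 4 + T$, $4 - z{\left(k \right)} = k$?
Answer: $2 i \sqrt{1735} \approx 83.307 i$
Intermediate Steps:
$z{\left(k \right)} = 4 - k$
$I{\left(B,T \right)} = 20 + T$
$\sqrt{3 \left(-1 - 0\right) \left(I{\left(5,z{\left(-4 \right)} \right)} - 44\right) - 6988} = \sqrt{3 \left(-1 - 0\right) \left(\left(20 + \left(4 - -4\right)\right) - 44\right) - 6988} = \sqrt{3 \left(-1 + \left(-5 + 5\right)\right) \left(\left(20 + \left(4 + 4\right)\right) - 44\right) - 6988} = \sqrt{3 \left(-1 + 0\right) \left(\left(20 + 8\right) - 44\right) - 6988} = \sqrt{3 \left(-1\right) \left(28 - 44\right) - 6988} = \sqrt{\left(-3\right) \left(-16\right) - 6988} = \sqrt{48 - 6988} = \sqrt{-6940} = 2 i \sqrt{1735}$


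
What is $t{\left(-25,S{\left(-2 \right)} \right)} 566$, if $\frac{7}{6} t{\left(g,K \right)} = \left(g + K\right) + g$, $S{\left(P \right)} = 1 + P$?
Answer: $- \frac{173196}{7} \approx -24742.0$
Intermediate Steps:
$t{\left(g,K \right)} = \frac{6 K}{7} + \frac{12 g}{7}$ ($t{\left(g,K \right)} = \frac{6 \left(\left(g + K\right) + g\right)}{7} = \frac{6 \left(\left(K + g\right) + g\right)}{7} = \frac{6 \left(K + 2 g\right)}{7} = \frac{6 K}{7} + \frac{12 g}{7}$)
$t{\left(-25,S{\left(-2 \right)} \right)} 566 = \left(\frac{6 \left(1 - 2\right)}{7} + \frac{12}{7} \left(-25\right)\right) 566 = \left(\frac{6}{7} \left(-1\right) - \frac{300}{7}\right) 566 = \left(- \frac{6}{7} - \frac{300}{7}\right) 566 = \left(- \frac{306}{7}\right) 566 = - \frac{173196}{7}$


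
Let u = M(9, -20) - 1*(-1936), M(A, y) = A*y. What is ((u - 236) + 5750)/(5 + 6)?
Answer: 7270/11 ≈ 660.91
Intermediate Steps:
u = 1756 (u = 9*(-20) - 1*(-1936) = -180 + 1936 = 1756)
((u - 236) + 5750)/(5 + 6) = ((1756 - 236) + 5750)/(5 + 6) = (1520 + 5750)/11 = (1/11)*7270 = 7270/11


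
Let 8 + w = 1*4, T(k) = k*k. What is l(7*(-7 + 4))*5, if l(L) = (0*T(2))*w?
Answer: 0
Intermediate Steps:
T(k) = k²
w = -4 (w = -8 + 1*4 = -8 + 4 = -4)
l(L) = 0 (l(L) = (0*2²)*(-4) = (0*4)*(-4) = 0*(-4) = 0)
l(7*(-7 + 4))*5 = 0*5 = 0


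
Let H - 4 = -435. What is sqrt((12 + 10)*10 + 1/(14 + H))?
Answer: sqrt(38255163)/417 ≈ 14.832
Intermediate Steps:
H = -431 (H = 4 - 435 = -431)
sqrt((12 + 10)*10 + 1/(14 + H)) = sqrt((12 + 10)*10 + 1/(14 - 431)) = sqrt(22*10 + 1/(-417)) = sqrt(220 - 1/417) = sqrt(91739/417) = sqrt(38255163)/417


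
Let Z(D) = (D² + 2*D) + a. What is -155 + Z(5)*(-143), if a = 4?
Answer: -5732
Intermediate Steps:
Z(D) = 4 + D² + 2*D (Z(D) = (D² + 2*D) + 4 = 4 + D² + 2*D)
-155 + Z(5)*(-143) = -155 + (4 + 5² + 2*5)*(-143) = -155 + (4 + 25 + 10)*(-143) = -155 + 39*(-143) = -155 - 5577 = -5732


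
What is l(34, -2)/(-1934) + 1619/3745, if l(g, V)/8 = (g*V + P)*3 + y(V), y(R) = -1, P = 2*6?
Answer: 4097193/3621415 ≈ 1.1314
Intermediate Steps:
P = 12
l(g, V) = 280 + 24*V*g (l(g, V) = 8*((g*V + 12)*3 - 1) = 8*((V*g + 12)*3 - 1) = 8*((12 + V*g)*3 - 1) = 8*((36 + 3*V*g) - 1) = 8*(35 + 3*V*g) = 280 + 24*V*g)
l(34, -2)/(-1934) + 1619/3745 = (280 + 24*(-2)*34)/(-1934) + 1619/3745 = (280 - 1632)*(-1/1934) + 1619*(1/3745) = -1352*(-1/1934) + 1619/3745 = 676/967 + 1619/3745 = 4097193/3621415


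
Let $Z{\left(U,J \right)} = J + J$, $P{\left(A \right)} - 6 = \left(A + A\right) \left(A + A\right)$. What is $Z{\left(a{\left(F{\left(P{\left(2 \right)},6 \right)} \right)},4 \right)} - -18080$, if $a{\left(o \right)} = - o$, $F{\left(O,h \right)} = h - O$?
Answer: $18088$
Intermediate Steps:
$P{\left(A \right)} = 6 + 4 A^{2}$ ($P{\left(A \right)} = 6 + \left(A + A\right) \left(A + A\right) = 6 + 2 A 2 A = 6 + 4 A^{2}$)
$Z{\left(U,J \right)} = 2 J$
$Z{\left(a{\left(F{\left(P{\left(2 \right)},6 \right)} \right)},4 \right)} - -18080 = 2 \cdot 4 - -18080 = 8 + 18080 = 18088$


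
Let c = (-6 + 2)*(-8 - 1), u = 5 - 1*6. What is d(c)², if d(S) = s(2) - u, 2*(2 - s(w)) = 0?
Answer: 9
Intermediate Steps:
s(w) = 2 (s(w) = 2 - ½*0 = 2 + 0 = 2)
u = -1 (u = 5 - 6 = -1)
c = 36 (c = -4*(-9) = 36)
d(S) = 3 (d(S) = 2 - 1*(-1) = 2 + 1 = 3)
d(c)² = 3² = 9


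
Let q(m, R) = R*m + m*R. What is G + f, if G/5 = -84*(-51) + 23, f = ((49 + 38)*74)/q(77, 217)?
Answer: 359831534/16709 ≈ 21535.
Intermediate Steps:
q(m, R) = 2*R*m (q(m, R) = R*m + R*m = 2*R*m)
f = 3219/16709 (f = ((49 + 38)*74)/((2*217*77)) = (87*74)/33418 = 6438*(1/33418) = 3219/16709 ≈ 0.19265)
G = 21535 (G = 5*(-84*(-51) + 23) = 5*(4284 + 23) = 5*4307 = 21535)
G + f = 21535 + 3219/16709 = 359831534/16709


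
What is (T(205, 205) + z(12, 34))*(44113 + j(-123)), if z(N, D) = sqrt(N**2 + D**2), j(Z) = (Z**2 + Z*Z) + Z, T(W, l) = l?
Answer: 15220840 + 742480*sqrt(13) ≈ 1.7898e+7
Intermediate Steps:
j(Z) = Z + 2*Z**2 (j(Z) = (Z**2 + Z**2) + Z = 2*Z**2 + Z = Z + 2*Z**2)
z(N, D) = sqrt(D**2 + N**2)
(T(205, 205) + z(12, 34))*(44113 + j(-123)) = (205 + sqrt(34**2 + 12**2))*(44113 - 123*(1 + 2*(-123))) = (205 + sqrt(1156 + 144))*(44113 - 123*(1 - 246)) = (205 + sqrt(1300))*(44113 - 123*(-245)) = (205 + 10*sqrt(13))*(44113 + 30135) = (205 + 10*sqrt(13))*74248 = 15220840 + 742480*sqrt(13)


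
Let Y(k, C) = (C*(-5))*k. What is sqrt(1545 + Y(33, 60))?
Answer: I*sqrt(8355) ≈ 91.406*I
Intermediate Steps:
Y(k, C) = -5*C*k (Y(k, C) = (-5*C)*k = -5*C*k)
sqrt(1545 + Y(33, 60)) = sqrt(1545 - 5*60*33) = sqrt(1545 - 9900) = sqrt(-8355) = I*sqrt(8355)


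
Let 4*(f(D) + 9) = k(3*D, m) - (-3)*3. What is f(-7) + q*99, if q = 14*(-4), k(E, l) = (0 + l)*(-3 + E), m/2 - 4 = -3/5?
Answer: -111831/20 ≈ -5591.5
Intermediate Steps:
m = 34/5 (m = 8 + 2*(-3/5) = 8 + 2*(-3*⅕) = 8 + 2*(-⅗) = 8 - 6/5 = 34/5 ≈ 6.8000)
k(E, l) = l*(-3 + E)
q = -56
f(D) = -237/20 + 51*D/10 (f(D) = -9 + (34*(-3 + 3*D)/5 - (-3)*3)/4 = -9 + ((-102/5 + 102*D/5) - 1*(-9))/4 = -9 + ((-102/5 + 102*D/5) + 9)/4 = -9 + (-57/5 + 102*D/5)/4 = -9 + (-57/20 + 51*D/10) = -237/20 + 51*D/10)
f(-7) + q*99 = (-237/20 + (51/10)*(-7)) - 56*99 = (-237/20 - 357/10) - 5544 = -951/20 - 5544 = -111831/20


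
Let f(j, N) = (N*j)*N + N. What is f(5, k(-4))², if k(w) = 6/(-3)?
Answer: 324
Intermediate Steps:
k(w) = -2 (k(w) = 6*(-⅓) = -2)
f(j, N) = N + j*N² (f(j, N) = j*N² + N = N + j*N²)
f(5, k(-4))² = (-2*(1 - 2*5))² = (-2*(1 - 10))² = (-2*(-9))² = 18² = 324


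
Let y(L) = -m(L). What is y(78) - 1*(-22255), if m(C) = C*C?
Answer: 16171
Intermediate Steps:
m(C) = C²
y(L) = -L²
y(78) - 1*(-22255) = -1*78² - 1*(-22255) = -1*6084 + 22255 = -6084 + 22255 = 16171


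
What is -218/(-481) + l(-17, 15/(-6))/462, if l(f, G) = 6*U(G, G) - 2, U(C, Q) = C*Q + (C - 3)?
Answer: 203837/444444 ≈ 0.45863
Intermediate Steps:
U(C, Q) = -3 + C + C*Q (U(C, Q) = C*Q + (-3 + C) = -3 + C + C*Q)
l(f, G) = -20 + 6*G + 6*G**2 (l(f, G) = 6*(-3 + G + G*G) - 2 = 6*(-3 + G + G**2) - 2 = (-18 + 6*G + 6*G**2) - 2 = -20 + 6*G + 6*G**2)
-218/(-481) + l(-17, 15/(-6))/462 = -218/(-481) + (-20 + 6*(15/(-6)) + 6*(15/(-6))**2)/462 = -218*(-1/481) + (-20 + 6*(15*(-1/6)) + 6*(15*(-1/6))**2)*(1/462) = 218/481 + (-20 + 6*(-5/2) + 6*(-5/2)**2)*(1/462) = 218/481 + (-20 - 15 + 6*(25/4))*(1/462) = 218/481 + (-20 - 15 + 75/2)*(1/462) = 218/481 + (5/2)*(1/462) = 218/481 + 5/924 = 203837/444444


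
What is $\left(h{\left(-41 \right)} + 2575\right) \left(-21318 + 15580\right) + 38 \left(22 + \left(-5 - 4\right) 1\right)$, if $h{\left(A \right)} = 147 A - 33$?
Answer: $19997424$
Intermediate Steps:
$h{\left(A \right)} = -33 + 147 A$
$\left(h{\left(-41 \right)} + 2575\right) \left(-21318 + 15580\right) + 38 \left(22 + \left(-5 - 4\right) 1\right) = \left(\left(-33 + 147 \left(-41\right)\right) + 2575\right) \left(-21318 + 15580\right) + 38 \left(22 + \left(-5 - 4\right) 1\right) = \left(\left(-33 - 6027\right) + 2575\right) \left(-5738\right) + 38 \left(22 - 9\right) = \left(-6060 + 2575\right) \left(-5738\right) + 38 \left(22 - 9\right) = \left(-3485\right) \left(-5738\right) + 38 \cdot 13 = 19996930 + 494 = 19997424$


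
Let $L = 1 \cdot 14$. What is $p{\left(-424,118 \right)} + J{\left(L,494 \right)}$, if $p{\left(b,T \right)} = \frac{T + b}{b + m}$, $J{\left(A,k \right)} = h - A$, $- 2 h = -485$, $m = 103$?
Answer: $\frac{49103}{214} \approx 229.45$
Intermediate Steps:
$L = 14$
$h = \frac{485}{2}$ ($h = \left(- \frac{1}{2}\right) \left(-485\right) = \frac{485}{2} \approx 242.5$)
$J{\left(A,k \right)} = \frac{485}{2} - A$
$p{\left(b,T \right)} = \frac{T + b}{103 + b}$ ($p{\left(b,T \right)} = \frac{T + b}{b + 103} = \frac{T + b}{103 + b}$)
$p{\left(-424,118 \right)} + J{\left(L,494 \right)} = \frac{118 - 424}{103 - 424} + \left(\frac{485}{2} - 14\right) = \frac{1}{-321} \left(-306\right) + \left(\frac{485}{2} - 14\right) = \left(- \frac{1}{321}\right) \left(-306\right) + \frac{457}{2} = \frac{102}{107} + \frac{457}{2} = \frac{49103}{214}$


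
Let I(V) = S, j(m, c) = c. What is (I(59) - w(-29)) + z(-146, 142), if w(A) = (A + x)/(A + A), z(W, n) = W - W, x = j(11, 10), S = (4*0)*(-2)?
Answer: -19/58 ≈ -0.32759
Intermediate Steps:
S = 0 (S = 0*(-2) = 0)
x = 10
z(W, n) = 0
w(A) = (10 + A)/(2*A) (w(A) = (A + 10)/(A + A) = (10 + A)/((2*A)) = (10 + A)*(1/(2*A)) = (10 + A)/(2*A))
I(V) = 0
(I(59) - w(-29)) + z(-146, 142) = (0 - (10 - 29)/(2*(-29))) + 0 = (0 - (-1)*(-19)/(2*29)) + 0 = (0 - 1*19/58) + 0 = (0 - 19/58) + 0 = -19/58 + 0 = -19/58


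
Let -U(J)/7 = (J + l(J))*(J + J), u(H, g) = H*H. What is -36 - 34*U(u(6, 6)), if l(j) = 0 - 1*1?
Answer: 599724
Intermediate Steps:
u(H, g) = H²
l(j) = -1 (l(j) = 0 - 1 = -1)
U(J) = -14*J*(-1 + J) (U(J) = -7*(J - 1)*(J + J) = -7*(-1 + J)*2*J = -14*J*(-1 + J))
-36 - 34*U(u(6, 6)) = -36 - 476*6²*(1 - 1*6²) = -36 - 476*36*(1 - 1*36) = -36 - 476*36*(1 - 36) = -36 - 476*36*(-35) = -36 - 34*(-17640) = -36 + 599760 = 599724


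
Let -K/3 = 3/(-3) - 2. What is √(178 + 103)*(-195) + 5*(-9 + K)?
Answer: -195*√281 ≈ -3268.8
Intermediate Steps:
K = 9 (K = -3*(3/(-3) - 2) = -3*(3*(-⅓) - 2) = -3*(-1 - 2) = -3*(-3) = 9)
√(178 + 103)*(-195) + 5*(-9 + K) = √(178 + 103)*(-195) + 5*(-9 + 9) = √281*(-195) + 5*0 = -195*√281 + 0 = -195*√281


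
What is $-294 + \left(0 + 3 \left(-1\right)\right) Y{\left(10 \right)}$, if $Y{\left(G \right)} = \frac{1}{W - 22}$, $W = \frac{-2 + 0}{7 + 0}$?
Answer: $- \frac{15281}{52} \approx -293.87$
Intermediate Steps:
$W = - \frac{2}{7} \approx -0.28571$
$Y{\left(G \right)} = - \frac{7}{156}$ ($Y{\left(G \right)} = \frac{1}{- \frac{2}{7} - 22} = \frac{1}{- \frac{156}{7}} = - \frac{7}{156}$)
$-294 + \left(0 + 3 \left(-1\right)\right) Y{\left(10 \right)} = -294 + \left(0 + 3 \left(-1\right)\right) \left(- \frac{7}{156}\right) = -294 + \left(0 - 3\right) \left(- \frac{7}{156}\right) = -294 - - \frac{7}{52} = -294 + \frac{7}{52} = - \frac{15281}{52}$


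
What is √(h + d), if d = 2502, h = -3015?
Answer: 3*I*√57 ≈ 22.65*I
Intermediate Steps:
√(h + d) = √(-3015 + 2502) = √(-513) = 3*I*√57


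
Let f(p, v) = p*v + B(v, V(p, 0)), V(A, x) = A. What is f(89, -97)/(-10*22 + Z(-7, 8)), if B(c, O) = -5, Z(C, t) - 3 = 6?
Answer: 8638/211 ≈ 40.938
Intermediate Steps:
Z(C, t) = 9 (Z(C, t) = 3 + 6 = 9)
f(p, v) = -5 + p*v (f(p, v) = p*v - 5 = -5 + p*v)
f(89, -97)/(-10*22 + Z(-7, 8)) = (-5 + 89*(-97))/(-10*22 + 9) = (-5 - 8633)/(-220 + 9) = -8638/(-211) = -8638*(-1/211) = 8638/211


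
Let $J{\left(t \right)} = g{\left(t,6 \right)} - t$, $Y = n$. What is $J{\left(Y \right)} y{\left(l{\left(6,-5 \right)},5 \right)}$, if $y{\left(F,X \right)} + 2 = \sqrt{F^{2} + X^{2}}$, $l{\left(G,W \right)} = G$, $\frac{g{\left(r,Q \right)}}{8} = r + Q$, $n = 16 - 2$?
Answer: $-292 + 146 \sqrt{61} \approx 848.3$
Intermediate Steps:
$n = 14$ ($n = 16 - 2 = 14$)
$g{\left(r,Q \right)} = 8 Q + 8 r$ ($g{\left(r,Q \right)} = 8 \left(r + Q\right) = 8 \left(Q + r\right) = 8 Q + 8 r$)
$Y = 14$
$y{\left(F,X \right)} = -2 + \sqrt{F^{2} + X^{2}}$
$J{\left(t \right)} = 48 + 7 t$ ($J{\left(t \right)} = \left(8 \cdot 6 + 8 t\right) - t = \left(48 + 8 t\right) - t = 48 + 7 t$)
$J{\left(Y \right)} y{\left(l{\left(6,-5 \right)},5 \right)} = \left(48 + 7 \cdot 14\right) \left(-2 + \sqrt{6^{2} + 5^{2}}\right) = \left(48 + 98\right) \left(-2 + \sqrt{36 + 25}\right) = 146 \left(-2 + \sqrt{61}\right) = -292 + 146 \sqrt{61}$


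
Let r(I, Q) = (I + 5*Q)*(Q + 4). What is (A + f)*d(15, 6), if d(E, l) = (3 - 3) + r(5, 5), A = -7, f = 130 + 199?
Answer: 86940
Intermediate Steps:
f = 329
r(I, Q) = (4 + Q)*(I + 5*Q) (r(I, Q) = (I + 5*Q)*(4 + Q) = (4 + Q)*(I + 5*Q))
d(E, l) = 270 (d(E, l) = (3 - 3) + (4*5 + 5*5**2 + 20*5 + 5*5) = 0 + (20 + 5*25 + 100 + 25) = 0 + (20 + 125 + 100 + 25) = 0 + 270 = 270)
(A + f)*d(15, 6) = (-7 + 329)*270 = 322*270 = 86940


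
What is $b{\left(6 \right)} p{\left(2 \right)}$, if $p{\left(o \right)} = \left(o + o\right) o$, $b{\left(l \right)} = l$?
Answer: $48$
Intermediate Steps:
$p{\left(o \right)} = 2 o^{2}$ ($p{\left(o \right)} = 2 o o = 2 o^{2}$)
$b{\left(6 \right)} p{\left(2 \right)} = 6 \cdot 2 \cdot 2^{2} = 6 \cdot 2 \cdot 4 = 6 \cdot 8 = 48$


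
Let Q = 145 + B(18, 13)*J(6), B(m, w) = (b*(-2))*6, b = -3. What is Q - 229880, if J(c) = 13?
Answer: -229267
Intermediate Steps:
B(m, w) = 36 (B(m, w) = -3*(-2)*6 = 6*6 = 36)
Q = 613 (Q = 145 + 36*13 = 145 + 468 = 613)
Q - 229880 = 613 - 229880 = -229267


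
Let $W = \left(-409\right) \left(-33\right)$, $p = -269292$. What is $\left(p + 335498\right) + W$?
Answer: $79703$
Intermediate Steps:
$W = 13497$
$\left(p + 335498\right) + W = \left(-269292 + 335498\right) + 13497 = 66206 + 13497 = 79703$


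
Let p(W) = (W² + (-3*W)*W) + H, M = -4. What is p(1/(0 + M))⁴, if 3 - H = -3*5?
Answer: 418161601/4096 ≈ 1.0209e+5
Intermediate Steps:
H = 18 (H = 3 - (-3)*5 = 3 - 1*(-15) = 3 + 15 = 18)
p(W) = 18 - 2*W² (p(W) = (W² + (-3*W)*W) + 18 = (W² - 3*W²) + 18 = -2*W² + 18 = 18 - 2*W²)
p(1/(0 + M))⁴ = (18 - 2/(0 - 4)²)⁴ = (18 - 2*(1/(-4))²)⁴ = (18 - 2*(-¼)²)⁴ = (18 - 2*1/16)⁴ = (18 - ⅛)⁴ = (143/8)⁴ = 418161601/4096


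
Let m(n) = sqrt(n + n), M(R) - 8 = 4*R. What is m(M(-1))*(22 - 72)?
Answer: -100*sqrt(2) ≈ -141.42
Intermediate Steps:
M(R) = 8 + 4*R
m(n) = sqrt(2)*sqrt(n) (m(n) = sqrt(2*n) = sqrt(2)*sqrt(n))
m(M(-1))*(22 - 72) = (sqrt(2)*sqrt(8 + 4*(-1)))*(22 - 72) = (sqrt(2)*sqrt(8 - 4))*(-50) = (sqrt(2)*sqrt(4))*(-50) = (sqrt(2)*2)*(-50) = (2*sqrt(2))*(-50) = -100*sqrt(2)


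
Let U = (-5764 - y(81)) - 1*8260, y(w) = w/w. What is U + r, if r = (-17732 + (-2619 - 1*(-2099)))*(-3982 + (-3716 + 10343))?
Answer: -48290565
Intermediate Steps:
y(w) = 1
r = -48276540 (r = (-17732 + (-2619 + 2099))*(-3982 + 6627) = (-17732 - 520)*2645 = -18252*2645 = -48276540)
U = -14025 (U = (-5764 - 1*1) - 1*8260 = (-5764 - 1) - 8260 = -5765 - 8260 = -14025)
U + r = -14025 - 48276540 = -48290565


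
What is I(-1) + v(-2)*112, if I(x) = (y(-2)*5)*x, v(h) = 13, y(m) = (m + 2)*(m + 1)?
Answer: 1456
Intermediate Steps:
y(m) = (1 + m)*(2 + m) (y(m) = (2 + m)*(1 + m) = (1 + m)*(2 + m))
I(x) = 0 (I(x) = ((2 + (-2)² + 3*(-2))*5)*x = ((2 + 4 - 6)*5)*x = (0*5)*x = 0*x = 0)
I(-1) + v(-2)*112 = 0 + 13*112 = 0 + 1456 = 1456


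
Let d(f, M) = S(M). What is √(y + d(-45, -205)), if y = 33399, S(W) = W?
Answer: √33194 ≈ 182.19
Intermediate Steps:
d(f, M) = M
√(y + d(-45, -205)) = √(33399 - 205) = √33194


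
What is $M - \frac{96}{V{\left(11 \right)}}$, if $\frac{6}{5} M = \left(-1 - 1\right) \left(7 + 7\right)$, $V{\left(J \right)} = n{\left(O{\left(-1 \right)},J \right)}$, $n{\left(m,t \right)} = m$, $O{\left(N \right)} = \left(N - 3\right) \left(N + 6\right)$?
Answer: $- \frac{278}{15} \approx -18.533$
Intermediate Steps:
$O{\left(N \right)} = \left(-3 + N\right) \left(6 + N\right)$
$V{\left(J \right)} = -20$ ($V{\left(J \right)} = -18 + \left(-1\right)^{2} + 3 \left(-1\right) = -18 + 1 - 3 = -20$)
$M = - \frac{70}{3}$ ($M = \frac{5 \left(-1 - 1\right) \left(7 + 7\right)}{6} = \frac{5 \left(-1 - 1\right) 14}{6} = \frac{5 \left(\left(-2\right) 14\right)}{6} = \frac{5}{6} \left(-28\right) = - \frac{70}{3} \approx -23.333$)
$M - \frac{96}{V{\left(11 \right)}} = - \frac{70}{3} - \frac{96}{-20} = - \frac{70}{3} - 96 \left(- \frac{1}{20}\right) = - \frac{70}{3} - - \frac{24}{5} = - \frac{70}{3} + \frac{24}{5} = - \frac{278}{15}$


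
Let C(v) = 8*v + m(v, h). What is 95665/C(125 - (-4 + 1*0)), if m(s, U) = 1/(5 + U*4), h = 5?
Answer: 2391625/25801 ≈ 92.695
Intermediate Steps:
m(s, U) = 1/(5 + 4*U)
C(v) = 1/25 + 8*v (C(v) = 8*v + 1/(5 + 4*5) = 8*v + 1/(5 + 20) = 8*v + 1/25 = 1/25 + 8*v)
95665/C(125 - (-4 + 1*0)) = 95665/(1/25 + 8*(125 - (-4 + 1*0))) = 95665/(1/25 + 8*(125 - (-4 + 0))) = 95665/(1/25 + 8*(125 - 1*(-4))) = 95665/(1/25 + 8*(125 + 4)) = 95665/(1/25 + 8*129) = 95665/(1/25 + 1032) = 95665/(25801/25) = 95665*(25/25801) = 2391625/25801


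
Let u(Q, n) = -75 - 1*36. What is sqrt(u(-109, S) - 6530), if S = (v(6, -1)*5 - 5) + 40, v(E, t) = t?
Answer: I*sqrt(6641) ≈ 81.492*I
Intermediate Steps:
S = 30 (S = (-1*5 - 5) + 40 = (-5 - 5) + 40 = -10 + 40 = 30)
u(Q, n) = -111 (u(Q, n) = -75 - 36 = -111)
sqrt(u(-109, S) - 6530) = sqrt(-111 - 6530) = sqrt(-6641) = I*sqrt(6641)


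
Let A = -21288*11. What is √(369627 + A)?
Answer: 3*√15051 ≈ 368.05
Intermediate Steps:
A = -234168
√(369627 + A) = √(369627 - 234168) = √135459 = 3*√15051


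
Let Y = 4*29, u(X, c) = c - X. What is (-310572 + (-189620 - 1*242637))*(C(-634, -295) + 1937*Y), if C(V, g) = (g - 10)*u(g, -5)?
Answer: -101204508618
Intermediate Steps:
C(V, g) = (-10 + g)*(-5 - g) (C(V, g) = (g - 10)*(-5 - g) = (-10 + g)*(-5 - g))
Y = 116
(-310572 + (-189620 - 1*242637))*(C(-634, -295) + 1937*Y) = (-310572 + (-189620 - 1*242637))*(-(-10 - 295)*(5 - 295) + 1937*116) = (-310572 + (-189620 - 242637))*(-1*(-305)*(-290) + 224692) = (-310572 - 432257)*(-88450 + 224692) = -742829*136242 = -101204508618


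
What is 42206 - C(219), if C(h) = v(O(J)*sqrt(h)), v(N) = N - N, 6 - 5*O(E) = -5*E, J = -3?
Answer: 42206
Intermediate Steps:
O(E) = 6/5 + E (O(E) = 6/5 - (-1)*E = 6/5 + E)
v(N) = 0
C(h) = 0
42206 - C(219) = 42206 - 1*0 = 42206 + 0 = 42206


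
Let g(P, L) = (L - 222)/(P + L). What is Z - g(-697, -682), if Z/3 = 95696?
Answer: 395893448/1379 ≈ 2.8709e+5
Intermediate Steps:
g(P, L) = (-222 + L)/(L + P)
Z = 287088 (Z = 3*95696 = 287088)
Z - g(-697, -682) = 287088 - (-222 - 682)/(-682 - 697) = 287088 - (-904)/(-1379) = 287088 - (-1)*(-904)/1379 = 287088 - 1*904/1379 = 287088 - 904/1379 = 395893448/1379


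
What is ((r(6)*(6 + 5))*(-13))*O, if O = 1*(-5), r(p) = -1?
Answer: -715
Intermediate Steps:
O = -5
((r(6)*(6 + 5))*(-13))*O = (-(6 + 5)*(-13))*(-5) = (-1*11*(-13))*(-5) = -11*(-13)*(-5) = 143*(-5) = -715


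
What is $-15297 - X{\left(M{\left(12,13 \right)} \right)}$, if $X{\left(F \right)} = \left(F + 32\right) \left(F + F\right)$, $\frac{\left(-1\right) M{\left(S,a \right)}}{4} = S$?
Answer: $-16833$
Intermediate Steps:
$M{\left(S,a \right)} = - 4 S$
$X{\left(F \right)} = 2 F \left(32 + F\right)$ ($X{\left(F \right)} = \left(32 + F\right) 2 F = 2 F \left(32 + F\right)$)
$-15297 - X{\left(M{\left(12,13 \right)} \right)} = -15297 - 2 \left(\left(-4\right) 12\right) \left(32 - 48\right) = -15297 - 2 \left(-48\right) \left(32 - 48\right) = -15297 - 2 \left(-48\right) \left(-16\right) = -15297 - 1536 = -16833$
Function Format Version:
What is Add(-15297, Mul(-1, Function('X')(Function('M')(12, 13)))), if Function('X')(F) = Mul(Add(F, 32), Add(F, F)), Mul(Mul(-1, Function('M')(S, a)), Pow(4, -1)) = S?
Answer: -16833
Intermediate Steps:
Function('M')(S, a) = Mul(-4, S)
Function('X')(F) = Mul(2, F, Add(32, F)) (Function('X')(F) = Mul(Add(32, F), Mul(2, F)) = Mul(2, F, Add(32, F)))
Add(-15297, Mul(-1, Function('X')(Function('M')(12, 13)))) = Add(-15297, Mul(-1, Mul(2, Mul(-4, 12), Add(32, Mul(-4, 12))))) = Add(-15297, Mul(-1, Mul(2, -48, Add(32, -48)))) = Add(-15297, Mul(-1, Mul(2, -48, -16))) = Add(-15297, Mul(-1, 1536)) = Add(-15297, -1536) = -16833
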